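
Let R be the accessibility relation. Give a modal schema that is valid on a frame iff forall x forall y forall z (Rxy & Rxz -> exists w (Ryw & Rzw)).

◇□ψ → □◇ψ

This is convergence; the standard corresponding axiom is .2: ◇□ψ → □◇ψ.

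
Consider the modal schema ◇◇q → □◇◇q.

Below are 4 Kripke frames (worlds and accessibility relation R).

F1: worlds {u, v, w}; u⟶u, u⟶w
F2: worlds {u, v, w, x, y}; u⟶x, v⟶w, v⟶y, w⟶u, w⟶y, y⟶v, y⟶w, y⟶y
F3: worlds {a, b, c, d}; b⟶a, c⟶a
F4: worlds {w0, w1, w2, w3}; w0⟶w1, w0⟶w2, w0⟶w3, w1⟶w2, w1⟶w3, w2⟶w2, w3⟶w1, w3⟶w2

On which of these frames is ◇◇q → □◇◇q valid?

The schema corresponds to a generalized confluence (Geach) condition: ∀x ∀y ∀z ((xR²y ∧ xRz) → ∃w (y = w ∧ zR²w)).
F1: fails — uR²u, uRw but no t with u=t and wR²t.
F2: fails — vR²u, vRw but no t with u=t and wR²t.
F3: holds.
F4: fails — w0R²w1, w0Rw2 but no w with w1=w and w2R²w.
Valid on: F3.

F3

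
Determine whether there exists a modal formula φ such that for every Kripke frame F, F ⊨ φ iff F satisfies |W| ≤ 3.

Modal frame validity is preserved under disjoint unions.
Any modal formula valid on each of 4 disjoint one-world frames is valid on their disjoint union (validity is preserved under disjoint unions). Each one-world frame has |W|=1≤3, but the union has |W|=4.
So the class is not modally definable.

Not modally definable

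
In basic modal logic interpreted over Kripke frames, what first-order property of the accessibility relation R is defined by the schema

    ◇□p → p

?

symmetry

Replacing p by ¬p and contraposing gives the equivalent schema p → □◇p.
Suppose p→□◇p is valid. Take Rxy and set V(p)={x}. Then p at x, so □◇p at x, so ◇p at y, so some z with Ryz has p; z=x, i.e. Ryx.
Conversely, on a frame with symmetry the schema holds at every world under every valuation.
So the correspondent is symmetry.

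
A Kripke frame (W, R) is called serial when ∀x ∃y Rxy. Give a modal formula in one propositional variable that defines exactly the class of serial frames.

This is seriality; the standard corresponding axiom is D: □q → ◇q.

□q → ◇q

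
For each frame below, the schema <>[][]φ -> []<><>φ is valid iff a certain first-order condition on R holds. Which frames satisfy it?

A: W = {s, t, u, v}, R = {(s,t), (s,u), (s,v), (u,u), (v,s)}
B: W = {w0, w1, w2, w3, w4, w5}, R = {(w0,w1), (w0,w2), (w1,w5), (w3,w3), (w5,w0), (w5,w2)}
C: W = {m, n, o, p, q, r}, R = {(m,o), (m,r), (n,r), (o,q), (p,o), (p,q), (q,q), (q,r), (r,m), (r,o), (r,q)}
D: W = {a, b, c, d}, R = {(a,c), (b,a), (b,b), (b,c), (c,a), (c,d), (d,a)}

The schema corresponds to a generalized confluence (Geach) condition: forall x forall y forall z ((xRy & xRz) -> exists w (y R^2 w & z R^2 w)).
A: fails — sRt, sRt but no w with tR²w and tR²w.
B: fails — w0Rw1, w0Rw2 but no w with w1R²w and w2R²w.
C: holds.
D: fails — cRa, cRd but no w with aR²w and dR²w.

C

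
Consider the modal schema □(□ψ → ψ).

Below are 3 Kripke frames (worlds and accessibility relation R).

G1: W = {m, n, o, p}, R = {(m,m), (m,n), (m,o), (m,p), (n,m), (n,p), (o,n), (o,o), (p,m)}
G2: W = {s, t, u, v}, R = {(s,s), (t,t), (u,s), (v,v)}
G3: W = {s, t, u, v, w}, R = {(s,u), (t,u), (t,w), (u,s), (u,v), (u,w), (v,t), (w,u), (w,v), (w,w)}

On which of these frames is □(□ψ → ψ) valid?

Frame correspondent (Sahlqvist): ∀x ∀y (Rxy → Ryy) — i.e. shift-reflexivity.
G1: fails — Ron but not Rnn.
G2: holds.
G3: fails — Ruv but not Rvv.

G2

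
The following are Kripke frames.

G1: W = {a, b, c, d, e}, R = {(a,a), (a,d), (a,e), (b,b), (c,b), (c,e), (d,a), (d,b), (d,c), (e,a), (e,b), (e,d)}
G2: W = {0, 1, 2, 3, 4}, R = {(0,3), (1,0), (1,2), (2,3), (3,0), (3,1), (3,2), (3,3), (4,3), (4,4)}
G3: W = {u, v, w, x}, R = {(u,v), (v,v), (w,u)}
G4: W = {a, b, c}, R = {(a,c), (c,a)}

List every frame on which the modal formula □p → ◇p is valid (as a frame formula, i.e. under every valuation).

Frame correspondent (Sahlqvist): ∀x ∃y Rxy — i.e. seriality.
G1: condition met.
G2: condition met.
G3: fails — world x has no successor.
G4: fails — world b has no successor.

G1, G2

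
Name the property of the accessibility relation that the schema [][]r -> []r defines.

This schema is the C4 axiom.
It corresponds to density: forall x forall y (Rxy -> exists z (Rxz & Rzy)).

Density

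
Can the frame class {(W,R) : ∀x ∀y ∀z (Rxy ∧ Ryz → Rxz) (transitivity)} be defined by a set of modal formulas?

Yes: it is transitivity, defined by the 4 schema □r → □□r.
Suppose □r→□□r is valid. Take Rxy, Ryz and set V(r)={w : Rxw}. Then □r at x, so □□r at x, so □r at y, so r at z, i.e. Rxz.

Yes — defined by □r → □□r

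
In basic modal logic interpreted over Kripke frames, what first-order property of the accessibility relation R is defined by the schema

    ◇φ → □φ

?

Suppose ◇φ→□φ is valid. Take Rxy, Rxz and set V(φ)={y}. Then ◇φ at x, so □φ at x, so φ at z, i.e. z=y.
Conversely, any frame satisfying ∀x ∀y ∀z (Rxy ∧ Rxz → y = z) validates the schema.
Frame condition: ∀x ∀y ∀z (Rxy ∧ Rxz → y = z).

partial functionality: ∀x ∀y ∀z (Rxy ∧ Rxz → y = z)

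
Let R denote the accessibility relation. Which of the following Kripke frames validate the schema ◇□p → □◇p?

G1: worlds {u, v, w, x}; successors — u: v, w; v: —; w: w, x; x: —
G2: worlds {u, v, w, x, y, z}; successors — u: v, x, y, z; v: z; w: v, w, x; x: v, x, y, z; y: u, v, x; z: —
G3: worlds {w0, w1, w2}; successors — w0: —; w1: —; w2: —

This is the axiom for convergence; its first-order frame correspondent is ∀x ∀y ∀z (Rxy ∧ Rxz → ∃w (Ryw ∧ Rzw)).
G1: fails — Ruv and Ruv but v and v have no common successor.
G2: fails — Ruv and Ruz but v and z have no common successor.
G3: condition met.
Valid on: G3.

G3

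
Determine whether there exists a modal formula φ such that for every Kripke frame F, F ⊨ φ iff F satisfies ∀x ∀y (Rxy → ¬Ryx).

No

Any modally definable frame class is closed under surjective bounded morphisms.
The 5-cycle (worlds 0,1,2,3,4 with 0→1→2→3→4→0) is asymmetric. Mapping every world to a single reflexive point • is a surjective bounded morphism, and the reflexive point is not asymmetric (R•• but asymmetry requires ¬R••).
So no modal formula (or set of formulas) defines exactly the asymmetric frames.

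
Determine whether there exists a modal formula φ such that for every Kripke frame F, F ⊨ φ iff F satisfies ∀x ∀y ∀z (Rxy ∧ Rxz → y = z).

Yes, by ◇r → □r

Yes: it is partial functionality, defined by the CD schema ◇r → □r.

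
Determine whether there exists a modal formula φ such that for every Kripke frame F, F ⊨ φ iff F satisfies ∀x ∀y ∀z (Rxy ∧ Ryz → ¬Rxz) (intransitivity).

No

Any modally definable frame class is closed under surjective bounded morphisms.
The 5-cycle (worlds a,b,c,d,e with a→b→c→d→e→a) is intransitive. Mapping every world to a single reflexive point • is a surjective bounded morphism; the reflexive point is not intransitive (R••∧R•• but R••).
So no modal formula (or set of formulas) defines exactly the intransitive frames.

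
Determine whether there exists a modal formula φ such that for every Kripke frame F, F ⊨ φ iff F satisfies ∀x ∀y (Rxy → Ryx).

The condition is symmetry. A defining modal formula is q → □◇q.

Definable; q → □◇q defines it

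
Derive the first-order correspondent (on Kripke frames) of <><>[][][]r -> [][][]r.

This is a Sahlqvist (Geach-type) schema ◇^2□^3r → □^3◇^0r.
Minimal-valuation argument: fix x; take any y with xR^2y and any z with xR^3z. Set V(r) to the set of worlds R-reachable from y in exactly 3 steps. Then □^3r holds at y, so the antecedent holds at x; validity forces ◇^0r at z, giving a w with zR^0w and yR^3w.
First-order correspondent: forall x forall y forall z ((x R^2 y & x R^3 z) -> exists w (y R^3 w & z = w)).

forall x forall y forall z ((x R^2 y & x R^3 z) -> exists w (y R^3 w & z = w))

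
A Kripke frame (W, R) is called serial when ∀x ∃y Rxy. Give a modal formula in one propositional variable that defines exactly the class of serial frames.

□r → ◇r

The condition is seriality. The D schema □r → ◇r defines it.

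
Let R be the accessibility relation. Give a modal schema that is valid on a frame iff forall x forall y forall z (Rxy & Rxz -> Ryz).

◇r → □◇r

This is the Euclidean property; the standard corresponding axiom is 5: ◇r → □◇r.
Suppose ◇r→□◇r is valid. Take Rxy, Rxz and set V(r)={y}. Then ◇r at x, so □◇r at x, so ◇r at z, so some w with Rzw has r; w=y, i.e. Rzy. By symmetry of the argument, Ryz.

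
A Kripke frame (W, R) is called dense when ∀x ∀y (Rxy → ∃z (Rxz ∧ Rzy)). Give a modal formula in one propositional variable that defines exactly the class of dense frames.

□□ψ → □ψ

A defining formula is □□ψ → □ψ (the C4 axiom).
Suppose □□ψ→□ψ is valid. Take Rxy and set V(ψ)={w : xR²w}. Then □□ψ at x, so □ψ at x, so ψ at y, i.e. ∃z(Rxz∧Rzy).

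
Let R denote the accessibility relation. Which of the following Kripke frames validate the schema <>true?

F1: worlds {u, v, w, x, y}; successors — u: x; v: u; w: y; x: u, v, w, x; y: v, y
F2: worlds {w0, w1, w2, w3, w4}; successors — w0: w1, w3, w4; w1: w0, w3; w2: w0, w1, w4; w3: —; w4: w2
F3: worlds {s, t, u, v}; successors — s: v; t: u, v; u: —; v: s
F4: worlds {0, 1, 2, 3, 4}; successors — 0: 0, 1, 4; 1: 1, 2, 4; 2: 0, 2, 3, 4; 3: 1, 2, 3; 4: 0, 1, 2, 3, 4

The schema corresponds to seriality: forall x exists y Rxy.
F1: ✓.
F2: fails — world w3 has no successor.
F3: fails — world u has no successor.
F4: ✓.
Valid on: F1, F4.

F1, F4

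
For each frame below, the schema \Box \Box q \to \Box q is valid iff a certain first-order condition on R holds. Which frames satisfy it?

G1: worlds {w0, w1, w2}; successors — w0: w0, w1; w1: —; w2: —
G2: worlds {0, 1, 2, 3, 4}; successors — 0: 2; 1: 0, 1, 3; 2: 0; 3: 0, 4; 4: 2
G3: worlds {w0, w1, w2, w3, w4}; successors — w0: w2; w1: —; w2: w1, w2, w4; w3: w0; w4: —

G1

Frame correspondent (Sahlqvist): \forall x \forall y (Rxy \to \exists z (Rxz \wedge Rzy)) — i.e. density.
G1: condition met.
G2: fails — R34 but no z with R3z and Rz4.
G3: fails — Rw3w0 but no z with Rw3z and Rzw0.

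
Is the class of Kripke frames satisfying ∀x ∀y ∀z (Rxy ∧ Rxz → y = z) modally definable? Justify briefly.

Definable; ◇r → □r defines it

This is a Sahlqvist condition; the CD axiom ◇r → □r defines it.
Suppose ◇r→□r is valid. Take Rxy, Rxz and set V(r)={y}. Then ◇r at x, so □r at x, so r at z, i.e. z=y.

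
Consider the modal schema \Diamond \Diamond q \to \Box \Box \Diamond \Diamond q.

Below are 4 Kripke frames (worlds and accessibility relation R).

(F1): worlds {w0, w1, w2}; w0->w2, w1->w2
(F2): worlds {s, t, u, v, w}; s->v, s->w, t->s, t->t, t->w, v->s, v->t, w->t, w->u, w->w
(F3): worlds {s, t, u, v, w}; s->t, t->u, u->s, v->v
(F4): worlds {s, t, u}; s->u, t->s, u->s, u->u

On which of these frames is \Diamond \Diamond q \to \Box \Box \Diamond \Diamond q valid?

The schema corresponds to a generalized confluence (Geach) condition: \forall x \forall y \forall z ((x R^2 y \wedge x R^2 z) \to \exists w (y = w \wedge z R^2 w)).
(F1): ✓.
(F2): fails — sR²s, sR²u but no w* with s=w* and uR²w*.
(F3): fails — sR²u, sR²u but no w* with u=w* and uR²w*.
(F4): ✓.
Valid on: (F1), (F4).

(F1), (F4)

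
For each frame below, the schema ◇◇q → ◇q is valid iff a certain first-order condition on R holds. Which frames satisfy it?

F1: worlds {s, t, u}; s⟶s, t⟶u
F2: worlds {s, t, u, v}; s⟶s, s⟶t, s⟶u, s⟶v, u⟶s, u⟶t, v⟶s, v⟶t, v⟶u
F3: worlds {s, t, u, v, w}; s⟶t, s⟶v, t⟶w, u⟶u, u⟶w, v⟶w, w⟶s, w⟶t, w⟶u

Frame correspondent (Sahlqvist): ∀x ∀y ∀z (Rxy ∧ Ryz → Rxz) — i.e. transitivity.
F1: ✓.
F2: fails — Rus and Rsv but not Ruv.
F3: fails — Rwt and Rtw but not Rww.
Valid on: F1.

F1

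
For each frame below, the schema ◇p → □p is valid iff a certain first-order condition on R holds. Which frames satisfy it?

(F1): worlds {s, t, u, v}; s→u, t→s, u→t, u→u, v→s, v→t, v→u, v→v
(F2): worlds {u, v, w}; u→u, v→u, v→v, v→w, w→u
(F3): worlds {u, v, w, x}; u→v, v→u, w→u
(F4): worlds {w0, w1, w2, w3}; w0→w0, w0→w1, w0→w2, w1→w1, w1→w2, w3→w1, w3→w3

Frame correspondent (Sahlqvist): ∀x ∀y ∀z (Rxy ∧ Rxz → y = z) — i.e. partial functionality.
(F1): fails — u sees both t and u.
(F2): fails — v sees both u and v.
(F3): satisfies the condition.
(F4): fails — w0 sees both w0 and w1.

(F3)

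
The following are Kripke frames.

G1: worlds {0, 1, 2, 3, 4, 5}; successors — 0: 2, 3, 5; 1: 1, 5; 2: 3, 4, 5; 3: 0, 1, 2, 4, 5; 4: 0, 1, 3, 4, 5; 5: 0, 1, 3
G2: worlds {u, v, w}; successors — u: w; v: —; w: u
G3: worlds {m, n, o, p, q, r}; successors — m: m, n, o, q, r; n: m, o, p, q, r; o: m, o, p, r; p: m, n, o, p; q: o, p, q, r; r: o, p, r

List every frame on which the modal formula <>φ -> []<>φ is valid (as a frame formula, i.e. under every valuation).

The schema corresponds to the Euclidean property: forall x forall y forall z (Rxy & Rxz -> Ryz).
G1: fails — R03 and R03 but not R33.
G2: fails — Ruw and Ruw but not Rww.
G3: fails — Rmn and Rmn but not Rnn.

none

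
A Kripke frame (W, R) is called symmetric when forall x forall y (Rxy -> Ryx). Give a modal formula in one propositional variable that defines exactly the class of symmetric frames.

The condition is symmetry. The B schema r → □◇r defines it.
Suppose r→□◇r is valid. Take Rxy and set V(r)={x}. Then r at x, so □◇r at x, so ◇r at y, so some z with Ryz has r; z=x, i.e. Ryx.

r → □◇r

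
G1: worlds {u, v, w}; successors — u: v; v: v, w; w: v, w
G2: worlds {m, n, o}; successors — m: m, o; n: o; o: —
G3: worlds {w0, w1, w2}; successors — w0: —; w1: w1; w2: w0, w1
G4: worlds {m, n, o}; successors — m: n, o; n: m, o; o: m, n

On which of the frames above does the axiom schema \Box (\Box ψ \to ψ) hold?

G1

The schema corresponds to shift-reflexivity: \forall x \forall y (Rxy \to Ryy).
G1: condition met.
G2: fails — Rno but not Roo.
G3: fails — Rw2w0 but not Rw0w0.
G4: fails — Rom but not Rmm.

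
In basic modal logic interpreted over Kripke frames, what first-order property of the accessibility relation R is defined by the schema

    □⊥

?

□⊥ is valid iff no world has any successor (otherwise □⊥ fails at any world with one).

Emptiness of R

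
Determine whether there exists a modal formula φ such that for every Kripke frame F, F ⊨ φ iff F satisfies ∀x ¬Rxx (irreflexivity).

Any modally definable frame class is closed under surjective bounded morphisms.
The 2-cycle (worlds 0,1 with 0→1→0) is irreflexive, and the map sending every world to a single reflexive point • is a surjective bounded morphism (forth: every edge maps to (•,•); back: every world has a successor). So any modal formula valid on the 2-cycle is also valid on the reflexive point, which is not irreflexive.
Hence irreflexivity is not modally definable.

Not definable by any modal formula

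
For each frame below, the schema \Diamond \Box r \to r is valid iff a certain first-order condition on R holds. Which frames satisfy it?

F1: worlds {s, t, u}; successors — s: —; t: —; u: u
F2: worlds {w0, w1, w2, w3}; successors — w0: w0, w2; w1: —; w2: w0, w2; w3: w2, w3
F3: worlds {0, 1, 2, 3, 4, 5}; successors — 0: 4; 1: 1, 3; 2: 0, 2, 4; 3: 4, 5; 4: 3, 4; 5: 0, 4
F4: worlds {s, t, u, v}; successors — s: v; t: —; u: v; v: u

The schema corresponds to symmetry: \forall x \forall y (Rxy \to Ryx).
F1: condition met.
F2: fails — Rw3w2 but not Rw2w3.
F3: fails — R04 but not R40.
F4: fails — Rsv but not Rvs.
Valid on: F1.

F1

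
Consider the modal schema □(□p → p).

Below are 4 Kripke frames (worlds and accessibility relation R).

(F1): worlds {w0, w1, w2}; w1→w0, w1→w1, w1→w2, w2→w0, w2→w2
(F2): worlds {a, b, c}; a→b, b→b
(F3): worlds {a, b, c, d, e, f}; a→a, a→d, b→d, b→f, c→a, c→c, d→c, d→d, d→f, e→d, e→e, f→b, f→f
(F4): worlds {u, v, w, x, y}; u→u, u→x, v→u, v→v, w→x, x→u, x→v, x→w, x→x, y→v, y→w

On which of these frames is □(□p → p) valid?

Frame correspondent (Sahlqvist): ∀x ∀y (Rxy → Ryy) — i.e. shift-reflexivity.
(F1): fails — Rw1w0 but not Rw0w0.
(F2): satisfies the condition.
(F3): fails — Rfb but not Rbb.
(F4): fails — Rxw but not Rww.

(F2)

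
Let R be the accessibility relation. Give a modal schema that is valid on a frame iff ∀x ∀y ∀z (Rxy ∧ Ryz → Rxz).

□s → □□s

This is transitivity; the standard corresponding axiom is 4: □s → □□s.
Suppose □s→□□s is valid. Take Rxy, Ryz and set V(s)={w : Rxw}. Then □s at x, so □□s at x, so □s at y, so s at z, i.e. Rxz.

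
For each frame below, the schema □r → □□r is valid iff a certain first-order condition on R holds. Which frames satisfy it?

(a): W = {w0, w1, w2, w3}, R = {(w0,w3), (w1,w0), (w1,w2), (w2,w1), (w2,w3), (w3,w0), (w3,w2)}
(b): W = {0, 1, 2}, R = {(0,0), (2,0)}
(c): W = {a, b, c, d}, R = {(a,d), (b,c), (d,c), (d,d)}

(b)

This is the axiom for transitivity; its first-order frame correspondent is ∀x ∀y ∀z (Rxy ∧ Ryz → Rxz).
(a): fails — Rw1w2 and Rw2w1 but not Rw1w1.
(b): ✓.
(c): fails — Rad and Rdc but not Rac.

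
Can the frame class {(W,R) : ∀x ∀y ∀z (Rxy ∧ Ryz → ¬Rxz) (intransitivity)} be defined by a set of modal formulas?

No

Any modally definable frame class is closed under surjective bounded morphisms.
The 5-cycle (worlds 0,1,2,3,4 with 0→1→2→3→4→0) is intransitive. Mapping every world to a single reflexive point • is a surjective bounded morphism; the reflexive point is not intransitive (R••∧R•• but R••).
So no modal formula (or set of formulas) defines exactly the intransitive frames.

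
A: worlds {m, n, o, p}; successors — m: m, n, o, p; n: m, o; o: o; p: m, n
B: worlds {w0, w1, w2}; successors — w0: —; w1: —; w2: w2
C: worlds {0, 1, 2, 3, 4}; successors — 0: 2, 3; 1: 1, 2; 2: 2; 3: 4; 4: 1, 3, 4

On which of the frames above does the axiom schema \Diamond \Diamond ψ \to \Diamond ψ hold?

B

The schema corresponds to transitivity: \forall x \forall y \forall z (Rxy \wedge Ryz \to Rxz).
A: fails — Rpm and Rmo but not Rpo.
B: condition met.
C: fails — R34 and R43 but not R33.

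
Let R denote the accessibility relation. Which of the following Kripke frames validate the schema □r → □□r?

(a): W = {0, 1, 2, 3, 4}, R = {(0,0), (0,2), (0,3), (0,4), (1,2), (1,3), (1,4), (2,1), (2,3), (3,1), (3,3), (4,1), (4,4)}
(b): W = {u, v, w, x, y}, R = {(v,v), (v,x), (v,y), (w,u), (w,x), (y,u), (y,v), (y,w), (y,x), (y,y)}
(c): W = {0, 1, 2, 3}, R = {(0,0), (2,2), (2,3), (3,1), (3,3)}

Frame correspondent (Sahlqvist): ∀x ∀y ∀z (Rxy ∧ Ryz → Rxz) — i.e. transitivity.
(a): fails — R02 and R21 but not R01.
(b): fails — Rvy and Ryw but not Rvw.
(c): fails — R23 and R31 but not R21.
Valid on no frame.

none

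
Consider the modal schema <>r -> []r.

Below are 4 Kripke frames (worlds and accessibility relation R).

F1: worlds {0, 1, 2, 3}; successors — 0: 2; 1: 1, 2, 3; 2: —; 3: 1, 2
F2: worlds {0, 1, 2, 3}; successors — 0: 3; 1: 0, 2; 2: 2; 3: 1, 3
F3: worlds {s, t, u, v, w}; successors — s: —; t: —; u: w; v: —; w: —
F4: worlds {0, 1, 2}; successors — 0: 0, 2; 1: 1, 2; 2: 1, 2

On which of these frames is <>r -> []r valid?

F3

This is the axiom for partial functionality; its first-order frame correspondent is forall x forall y forall z (Rxy & Rxz -> y = z).
F1: fails — 1 sees both 1 and 2.
F2: fails — 1 sees both 0 and 2.
F3: satisfies the condition.
F4: fails — 0 sees both 0 and 2.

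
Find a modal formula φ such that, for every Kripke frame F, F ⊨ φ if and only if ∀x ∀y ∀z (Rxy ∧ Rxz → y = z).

The condition is partial functionality. The CD schema ◇ψ → □ψ defines it.
Suppose ◇ψ→□ψ is valid. Take Rxy, Rxz and set V(ψ)={y}. Then ◇ψ at x, so □ψ at x, so ψ at z, i.e. z=y.

◇ψ → □ψ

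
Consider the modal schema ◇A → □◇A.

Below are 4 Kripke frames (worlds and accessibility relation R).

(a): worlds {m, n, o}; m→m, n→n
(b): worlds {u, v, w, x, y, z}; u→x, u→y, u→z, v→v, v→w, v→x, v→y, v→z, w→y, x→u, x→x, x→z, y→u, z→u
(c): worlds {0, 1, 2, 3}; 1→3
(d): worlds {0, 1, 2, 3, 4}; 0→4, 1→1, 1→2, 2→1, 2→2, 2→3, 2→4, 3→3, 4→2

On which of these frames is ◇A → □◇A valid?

This is the axiom for the Euclidean property; its first-order frame correspondent is ∀x ∀y ∀z (Rxy ∧ Rxz → Ryz).
(a): holds.
(b): fails — Ruz and Ruz but not Rzz.
(c): fails — R13 and R13 but not R33.
(d): fails — R04 and R04 but not R44.

(a)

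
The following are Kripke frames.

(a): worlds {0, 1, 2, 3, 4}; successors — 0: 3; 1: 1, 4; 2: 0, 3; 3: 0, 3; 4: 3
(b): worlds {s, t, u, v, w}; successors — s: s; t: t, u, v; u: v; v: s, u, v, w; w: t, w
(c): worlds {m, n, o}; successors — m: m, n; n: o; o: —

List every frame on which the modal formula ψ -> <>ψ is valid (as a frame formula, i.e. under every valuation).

none

Frame correspondent (Sahlqvist): forall x Rxx — i.e. reflexivity.
(a): fails — world 0 does not see itself.
(b): fails — world u does not see itself.
(c): fails — world n does not see itself.
Valid on no frame.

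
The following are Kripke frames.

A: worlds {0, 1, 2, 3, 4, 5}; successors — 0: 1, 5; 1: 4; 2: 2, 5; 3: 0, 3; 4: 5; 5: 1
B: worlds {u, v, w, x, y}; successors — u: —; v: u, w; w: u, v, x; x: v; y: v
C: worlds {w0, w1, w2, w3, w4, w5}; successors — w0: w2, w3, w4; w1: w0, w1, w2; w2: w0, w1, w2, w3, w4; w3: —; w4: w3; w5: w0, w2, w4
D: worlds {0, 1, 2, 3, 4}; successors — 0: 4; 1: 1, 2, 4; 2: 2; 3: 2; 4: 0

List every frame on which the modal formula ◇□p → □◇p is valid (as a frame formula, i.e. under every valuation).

The schema corresponds to convergence: ∀x ∀y ∀z (Rxy ∧ Rxz → ∃w (Ryw ∧ Rzw)).
A: fails — R01 and R05 but 1 and 5 have no common successor.
B: fails — Rvw and Rvu but w and u have no common successor.
C: fails — Rw0w4 and Rw0w3 but w4 and w3 have no common successor.
D: fails — R12 and R14 but 2 and 4 have no common successor.

none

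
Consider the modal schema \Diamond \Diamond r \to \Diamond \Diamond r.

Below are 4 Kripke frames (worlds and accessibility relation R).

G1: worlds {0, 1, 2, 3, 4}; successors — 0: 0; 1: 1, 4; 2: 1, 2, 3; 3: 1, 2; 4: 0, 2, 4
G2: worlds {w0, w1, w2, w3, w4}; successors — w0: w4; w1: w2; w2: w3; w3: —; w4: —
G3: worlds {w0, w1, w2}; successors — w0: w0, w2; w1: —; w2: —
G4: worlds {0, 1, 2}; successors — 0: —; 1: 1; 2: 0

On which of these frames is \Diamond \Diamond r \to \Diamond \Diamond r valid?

The schema corresponds to a generalized confluence (Geach) condition: \forall x \forall y (x R^2 y \to \exists w (y = w \wedge x R^2 w)).
G1: satisfies the condition.
G2: satisfies the condition.
G3: satisfies the condition.
G4: satisfies the condition.

G1, G2, G3, G4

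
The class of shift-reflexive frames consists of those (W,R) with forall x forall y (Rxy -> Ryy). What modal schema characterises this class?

A defining formula is □(□p → p) (the T□ axiom).
Suppose □(□p→p) is valid. Take Rxy and set V(p)={w : Ryw}. Then at y, □p holds; since □(□p→p) at x, □p→p at y, so p at y, i.e. Ryy.

□(□p → p)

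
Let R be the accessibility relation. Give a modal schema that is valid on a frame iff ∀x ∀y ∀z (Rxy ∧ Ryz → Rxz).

The condition is transitivity. The 4 schema □s → □□s defines it.
Suppose □s→□□s is valid. Take Rxy, Ryz and set V(s)={w : Rxw}. Then □s at x, so □□s at x, so □s at y, so s at z, i.e. Rxz.

□s → □□s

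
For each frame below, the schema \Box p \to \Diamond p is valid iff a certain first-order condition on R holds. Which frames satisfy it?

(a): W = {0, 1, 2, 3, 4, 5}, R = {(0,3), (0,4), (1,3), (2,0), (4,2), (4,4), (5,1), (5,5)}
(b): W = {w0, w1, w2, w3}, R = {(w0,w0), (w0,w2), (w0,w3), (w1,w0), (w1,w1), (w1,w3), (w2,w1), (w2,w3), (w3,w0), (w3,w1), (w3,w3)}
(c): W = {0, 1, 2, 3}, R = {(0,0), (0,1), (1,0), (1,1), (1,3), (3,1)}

The schema corresponds to seriality: \forall x \exists y Rxy.
(a): fails — world 3 has no successor.
(b): condition met.
(c): fails — world 2 has no successor.

(b)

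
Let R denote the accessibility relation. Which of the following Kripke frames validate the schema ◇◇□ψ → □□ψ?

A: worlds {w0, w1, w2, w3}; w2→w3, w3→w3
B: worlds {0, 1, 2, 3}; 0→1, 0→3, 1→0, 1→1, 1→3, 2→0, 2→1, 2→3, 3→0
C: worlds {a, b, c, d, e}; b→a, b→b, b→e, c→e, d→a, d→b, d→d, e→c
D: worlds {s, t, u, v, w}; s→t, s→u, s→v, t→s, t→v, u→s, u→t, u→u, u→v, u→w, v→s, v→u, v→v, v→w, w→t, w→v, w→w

A

The schema corresponds to a generalized confluence (Geach) condition: ∀x ∀y ∀z ((xR²y ∧ xR²z) → ∃w (yRw ∧ z = w)).
A: condition met.
B: fails — 0R²0, 0R²0 but no w with 0Rw and 0=w.
C: fails — bR²a, bR²a but no w with aRw and a=w.
D: fails — sR²s, sR²s but no w* with sRw* and s=w*.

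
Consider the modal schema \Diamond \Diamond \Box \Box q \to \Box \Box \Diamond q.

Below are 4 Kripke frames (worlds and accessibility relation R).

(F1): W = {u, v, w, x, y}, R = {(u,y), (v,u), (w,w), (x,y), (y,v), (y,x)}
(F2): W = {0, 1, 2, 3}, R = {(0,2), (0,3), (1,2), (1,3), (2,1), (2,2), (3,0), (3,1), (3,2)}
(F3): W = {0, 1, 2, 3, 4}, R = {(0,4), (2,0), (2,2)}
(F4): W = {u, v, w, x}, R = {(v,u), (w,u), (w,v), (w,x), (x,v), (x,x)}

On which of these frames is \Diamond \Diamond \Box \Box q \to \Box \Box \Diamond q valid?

(F2)

The schema corresponds to a generalized confluence (Geach) condition: \forall x \forall y \forall z ((x R^2 y \wedge x R^2 z) \to \exists w (y R^2 w \wedge zRw)).
(F1): fails — uR²v, uR²v but no t with vR²t and vRt.
(F2): ✓.
(F3): fails — 2R²0, 2R²0 but no w with 0R²w and 0Rw.
(F4): fails — wR²u, wR²u but no t with uR²t and uRt.
Valid on: (F2).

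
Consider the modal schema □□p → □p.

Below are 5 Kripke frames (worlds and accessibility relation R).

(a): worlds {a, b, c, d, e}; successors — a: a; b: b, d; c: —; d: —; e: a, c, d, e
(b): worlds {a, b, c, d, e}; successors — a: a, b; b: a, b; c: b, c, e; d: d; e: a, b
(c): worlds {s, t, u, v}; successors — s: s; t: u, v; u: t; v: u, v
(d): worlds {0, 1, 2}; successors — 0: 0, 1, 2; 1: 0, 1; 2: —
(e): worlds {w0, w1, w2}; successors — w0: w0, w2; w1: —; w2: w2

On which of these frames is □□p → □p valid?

This is the axiom for density; its first-order frame correspondent is ∀x ∀y (Rxy → ∃z (Rxz ∧ Rzy)).
(a): satisfies the condition.
(b): satisfies the condition.
(c): fails — Rut but no z with Ruz and Rzt.
(d): satisfies the condition.
(e): satisfies the condition.

(a), (b), (d), (e)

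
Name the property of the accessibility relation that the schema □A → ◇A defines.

seriality

Suppose □A→◇A is valid. At any x set V(A)=W. Then □A at x, so ◇A at x, so x has a successor.
The converse is a direct semantic check.
So the correspondent is seriality.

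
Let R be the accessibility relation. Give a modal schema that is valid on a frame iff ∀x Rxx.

□r → r

This is reflexivity; the standard corresponding axiom is T: □r → r.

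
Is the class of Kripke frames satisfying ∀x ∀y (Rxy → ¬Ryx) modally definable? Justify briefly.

No

Modal frame validity is preserved under surjective bounded morphisms.
The 3-cycle (worlds w0,w1,w2 with w0→w1→w2→w0) is asymmetric. Mapping every world to a single reflexive point • is a surjective bounded morphism, and the reflexive point is not asymmetric (R•• but asymmetry requires ¬R••).
So the class is not modally definable.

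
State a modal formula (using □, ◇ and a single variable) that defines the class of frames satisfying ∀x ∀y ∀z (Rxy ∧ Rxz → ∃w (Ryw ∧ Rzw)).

A defining formula is ◇□p → □◇p (the .2 axiom).
Suppose ◇□p→□◇p is valid. Take Rxy, Rxz and set V(p)={w : Ryw}. Then □p at y so ◇□p at x, so □◇p at x, so ◇p at z, giving w with Rzw and Ryw.

◇□p → □◇p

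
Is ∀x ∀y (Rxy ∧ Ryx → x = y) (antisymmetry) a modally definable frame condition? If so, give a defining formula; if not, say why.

Not modally definable

Any modally definable frame class is closed under surjective bounded morphisms.
The 4-cycle (worlds 0,1,2,3 with 0→1→2→3→0) is antisymmetric. Sending even-indexed worlds to a and odd-indexed worlds to b is a surjective bounded morphism onto the two-world frame with a↔b, which is not antisymmetric.
Hence antisymmetry is not modally definable.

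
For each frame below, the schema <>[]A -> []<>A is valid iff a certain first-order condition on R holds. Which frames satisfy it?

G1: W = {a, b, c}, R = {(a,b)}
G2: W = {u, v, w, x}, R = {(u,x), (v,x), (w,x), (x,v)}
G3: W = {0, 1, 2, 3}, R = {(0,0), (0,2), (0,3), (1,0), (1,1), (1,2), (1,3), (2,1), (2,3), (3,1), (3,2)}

The schema corresponds to convergence: forall x forall y forall z (Rxy & Rxz -> exists w (Ryw & Rzw)).
G1: fails — Rab and Rab but b and b have no common successor.
G2: satisfies the condition.
G3: satisfies the condition.
Valid on: G2, G3.

G2, G3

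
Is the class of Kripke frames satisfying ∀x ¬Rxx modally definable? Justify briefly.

Not modally definable

Modal frame validity is preserved under surjective bounded morphisms.
The 5-cycle (worlds a,b,c,d,e with a→b→c→d→e→a) is irreflexive, and the map sending every world to a single reflexive point • is a surjective bounded morphism (forth: every edge maps to (•,•); back: every world has a successor). So any modal formula valid on the 5-cycle is also valid on the reflexive point, which is not irreflexive.
Hence irreflexivity is not modally definable.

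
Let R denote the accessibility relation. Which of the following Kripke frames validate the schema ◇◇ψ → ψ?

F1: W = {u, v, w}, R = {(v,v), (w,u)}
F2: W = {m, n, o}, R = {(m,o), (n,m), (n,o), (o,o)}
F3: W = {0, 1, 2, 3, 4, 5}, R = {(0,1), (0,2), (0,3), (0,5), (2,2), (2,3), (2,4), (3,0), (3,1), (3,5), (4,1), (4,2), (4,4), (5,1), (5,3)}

The schema corresponds to a generalized confluence (Geach) condition: ∀x ∀y (xR²y → ∃w (y = w ∧ x = w)).
F1: condition met.
F2: fails — mR²o but o ≠ m.
F3: fails — 0R²1 but 1 ≠ 0.

F1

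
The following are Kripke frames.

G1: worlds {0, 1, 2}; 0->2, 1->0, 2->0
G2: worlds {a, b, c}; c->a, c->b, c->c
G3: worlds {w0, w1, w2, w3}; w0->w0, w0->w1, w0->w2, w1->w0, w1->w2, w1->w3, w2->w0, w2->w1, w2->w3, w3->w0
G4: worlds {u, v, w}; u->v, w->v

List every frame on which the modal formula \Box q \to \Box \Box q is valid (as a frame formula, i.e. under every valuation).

The schema corresponds to transitivity: \forall x \forall y \forall z (Rxy \wedge Ryz \to Rxz).
G1: fails — R10 and R02 but not R12.
G2: ✓.
G3: fails — Rw1w2 and Rw2w1 but not Rw1w1.
G4: ✓.
Valid on: G2, G4.

G2, G4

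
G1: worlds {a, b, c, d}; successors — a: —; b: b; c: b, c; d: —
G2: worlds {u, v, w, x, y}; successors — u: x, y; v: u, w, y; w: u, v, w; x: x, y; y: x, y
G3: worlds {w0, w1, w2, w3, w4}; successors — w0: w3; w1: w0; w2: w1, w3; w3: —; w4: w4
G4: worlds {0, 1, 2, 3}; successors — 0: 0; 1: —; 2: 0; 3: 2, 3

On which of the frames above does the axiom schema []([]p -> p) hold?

G1

The schema corresponds to shift-reflexivity: forall x forall y (Rxy -> Ryy).
G1: satisfies the condition.
G2: fails — Rwu but not Ruu.
G3: fails — Rw1w0 but not Rw0w0.
G4: fails — R32 but not R22.
Valid on: G1.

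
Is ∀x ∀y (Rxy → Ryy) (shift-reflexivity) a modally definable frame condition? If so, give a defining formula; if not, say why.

This is a Sahlqvist condition; the T□ axiom □(□p → p) defines it.

Definable; □(□p → p) defines it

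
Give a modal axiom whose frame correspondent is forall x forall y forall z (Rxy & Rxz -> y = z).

A defining formula is ◇s → □s (the CD axiom).
Suppose ◇s→□s is valid. Take Rxy, Rxz and set V(s)={y}. Then ◇s at x, so □s at x, so s at z, i.e. z=y.

◇s → □s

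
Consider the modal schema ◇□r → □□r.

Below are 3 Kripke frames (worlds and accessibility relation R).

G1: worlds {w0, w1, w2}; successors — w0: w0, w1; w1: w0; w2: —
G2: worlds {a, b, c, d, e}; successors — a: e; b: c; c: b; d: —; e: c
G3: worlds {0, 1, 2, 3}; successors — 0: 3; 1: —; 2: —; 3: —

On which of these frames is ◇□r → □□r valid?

The schema corresponds to a generalized confluence (Geach) condition: ∀x ∀y ∀z ((xRy ∧ xR²z) → ∃w (yRw ∧ z = w)).
G1: fails — w0Rw1, w0R²w1 but no w with w1Rw and w1=w.
G2: condition met.
G3: condition met.
Valid on: G2, G3.

G2, G3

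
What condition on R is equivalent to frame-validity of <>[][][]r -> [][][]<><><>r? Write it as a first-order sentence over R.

This is a Sahlqvist (Geach-type) schema ◇^1□^3r → □^3◇^3r.
Minimal-valuation argument: fix x; take any y with xR^1y and any z with xR^3z. Set V(r) to the set of worlds R-reachable from y in exactly 3 steps. Then □^3r holds at y, so the antecedent holds at x; validity forces ◇^3r at z, giving a w with zR^3w and yR^3w.
First-order correspondent: forall x forall y forall z ((xRy & x R^3 z) -> exists w (y R^3 w & z R^3 w)).

forall x forall y forall z ((xRy & x R^3 z) -> exists w (y R^3 w & z R^3 w))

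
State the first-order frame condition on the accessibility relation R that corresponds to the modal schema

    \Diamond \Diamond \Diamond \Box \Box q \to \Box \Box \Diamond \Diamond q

This is a Sahlqvist (Geach-type) schema ◇^3□^2q → □^2◇^2q.
Minimal-valuation argument: fix x; take any y with xR^3y and any z with xR^2z. Set V(q) to the set of worlds R-reachable from y in exactly 2 steps. Then □^2q holds at y, so the antecedent holds at x; validity forces ◇^2q at z, giving a w with zR^2w and yR^2w.
First-order correspondent: \forall x \forall y \forall z ((x R^3 y \wedge x R^2 z) \to \exists w (y R^2 w \wedge z R^2 w)).

\forall x \forall y \forall z ((x R^3 y \wedge x R^2 z) \to \exists w (y R^2 w \wedge z R^2 w))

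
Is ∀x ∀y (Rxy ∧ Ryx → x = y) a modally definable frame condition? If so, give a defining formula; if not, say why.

No

Modal frame validity is preserved under surjective bounded morphisms.
The 6-cycle (worlds a,b,c,d,e,f with a→b→c→d→e→f→a) is antisymmetric. Sending even-indexed worlds to a and odd-indexed worlds to b is a surjective bounded morphism onto the two-world frame with a↔b, which is not antisymmetric.
So the class is not modally definable.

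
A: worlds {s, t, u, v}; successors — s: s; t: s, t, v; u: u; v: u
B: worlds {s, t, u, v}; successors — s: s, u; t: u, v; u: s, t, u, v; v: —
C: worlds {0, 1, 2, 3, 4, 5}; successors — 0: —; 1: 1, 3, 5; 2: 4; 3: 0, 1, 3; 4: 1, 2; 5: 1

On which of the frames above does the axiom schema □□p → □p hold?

A, B

This is the axiom for density; its first-order frame correspondent is ∀x ∀y (Rxy → ∃z (Rxz ∧ Rzy)).
A: ✓.
B: ✓.
C: fails — R24 but no z with R2z and Rz4.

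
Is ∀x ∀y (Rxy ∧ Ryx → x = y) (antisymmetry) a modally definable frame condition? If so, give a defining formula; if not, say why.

Any modally definable frame class is closed under surjective bounded morphisms.
The 8-cycle (worlds s,t,u,v,w,x,y,z with s→t→u→v→w→x→y→z→s) is antisymmetric. Sending even-indexed worlds to a and odd-indexed worlds to b is a surjective bounded morphism onto the two-world frame with a↔b, which is not antisymmetric.
So no modal formula (or set of formulas) defines exactly the antisymmetric frames.

Not modally definable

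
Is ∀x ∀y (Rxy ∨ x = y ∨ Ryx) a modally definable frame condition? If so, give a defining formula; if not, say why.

No — not modally definable

Any modally definable frame class is closed under disjoint unions.
Take 4 disjoint single-world reflexive frames: each is trivially connected, but their disjoint union has 4 worlds with no edge between distinct components, so it is not connected.
So the class is not modally definable.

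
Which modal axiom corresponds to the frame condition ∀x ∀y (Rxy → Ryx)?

s → □◇s

The condition is symmetry. The B schema s → □◇s defines it.
Suppose s→□◇s is valid. Take Rxy and set V(s)={x}. Then s at x, so □◇s at x, so ◇s at y, so some z with Ryz has s; z=x, i.e. Ryx.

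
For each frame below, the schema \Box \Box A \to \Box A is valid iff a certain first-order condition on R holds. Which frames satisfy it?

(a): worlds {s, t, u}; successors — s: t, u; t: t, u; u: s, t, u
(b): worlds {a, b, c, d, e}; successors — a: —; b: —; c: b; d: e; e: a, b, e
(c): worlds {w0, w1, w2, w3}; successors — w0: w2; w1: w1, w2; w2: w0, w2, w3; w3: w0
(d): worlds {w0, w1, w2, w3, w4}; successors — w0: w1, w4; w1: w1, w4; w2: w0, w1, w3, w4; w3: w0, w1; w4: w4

(a)

The schema corresponds to density: \forall x \forall y (Rxy \to \exists z (Rxz \wedge Rzy)).
(a): holds.
(b): fails — Rcb but no z with Rcz and Rzb.
(c): fails — Rw3w0 but no z with Rw3z and Rzw0.
(d): fails — Rw3w0 but no z with Rw3z and Rzw0.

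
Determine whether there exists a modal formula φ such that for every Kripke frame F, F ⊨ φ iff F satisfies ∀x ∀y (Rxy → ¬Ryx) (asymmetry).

Not modally definable

Any modally definable frame class is closed under surjective bounded morphisms.
The 4-cycle (worlds w0,w1,w2,w3 with w0→w1→w2→w3→w0) is asymmetric. Mapping every world to a single reflexive point • is a surjective bounded morphism, and the reflexive point is not asymmetric (R•• but asymmetry requires ¬R••).
Hence asymmetry is not modally definable.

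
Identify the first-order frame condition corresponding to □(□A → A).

This is the T□ axiom.
Its frame correspondent is shift-reflexivity — ∀x ∀y (Rxy → Ryy).

shift-reflexivity: ∀x ∀y (Rxy → Ryy)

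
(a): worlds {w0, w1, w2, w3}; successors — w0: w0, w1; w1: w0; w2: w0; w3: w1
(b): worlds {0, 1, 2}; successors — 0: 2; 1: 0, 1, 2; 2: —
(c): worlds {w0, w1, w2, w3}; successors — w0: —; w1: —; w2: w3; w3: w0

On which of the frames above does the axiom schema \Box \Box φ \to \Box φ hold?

none

Frame correspondent (Sahlqvist): \forall x \forall y (Rxy \to \exists z (Rxz \wedge Rzy)) — i.e. density.
(a): fails — Rw3w1 but no z with Rw3z and Rzw1.
(b): fails — R02 but no z with R0z and Rz2.
(c): fails — Rw3w0 but no z with Rw3z and Rzw0.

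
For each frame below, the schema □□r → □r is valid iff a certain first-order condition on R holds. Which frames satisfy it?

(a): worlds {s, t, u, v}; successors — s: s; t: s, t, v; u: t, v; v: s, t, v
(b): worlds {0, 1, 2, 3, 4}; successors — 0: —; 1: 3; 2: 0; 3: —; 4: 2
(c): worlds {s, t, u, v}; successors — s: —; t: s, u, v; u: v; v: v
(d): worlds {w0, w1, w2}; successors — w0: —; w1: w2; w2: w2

The schema corresponds to density: ∀x ∀y (Rxy → ∃z (Rxz ∧ Rzy)).
(a): ✓.
(b): fails — R42 but no z with R4z and Rz2.
(c): fails — Rts but no z with Rtz and Rzs.
(d): ✓.

(a), (d)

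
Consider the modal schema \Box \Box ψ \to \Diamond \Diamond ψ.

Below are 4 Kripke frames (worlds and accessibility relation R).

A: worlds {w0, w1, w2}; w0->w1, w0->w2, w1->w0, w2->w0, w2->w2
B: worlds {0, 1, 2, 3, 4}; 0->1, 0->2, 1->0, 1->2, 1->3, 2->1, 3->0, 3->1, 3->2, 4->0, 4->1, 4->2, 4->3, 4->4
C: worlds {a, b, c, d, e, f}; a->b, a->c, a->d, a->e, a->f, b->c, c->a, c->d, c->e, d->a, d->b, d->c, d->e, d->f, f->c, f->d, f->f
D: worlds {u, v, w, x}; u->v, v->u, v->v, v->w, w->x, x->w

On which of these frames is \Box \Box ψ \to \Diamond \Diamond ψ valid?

Frame correspondent (Sahlqvist): \forall x \exists w (x R^2 w \wedge x R^2 w) — i.e. a generalized confluence (Geach) condition.
A: holds.
B: holds.
C: fails — at e but no w with eR²w and eR²w.
D: holds.
Valid on: A, B, D.

A, B, D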